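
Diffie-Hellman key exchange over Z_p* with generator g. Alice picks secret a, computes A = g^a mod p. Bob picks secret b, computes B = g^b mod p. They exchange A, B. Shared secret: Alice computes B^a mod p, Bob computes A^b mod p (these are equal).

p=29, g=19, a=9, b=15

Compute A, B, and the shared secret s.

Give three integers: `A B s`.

A = 19^9 mod 29  (bits of 9 = 1001)
  bit 0 = 1: r = r^2 * 19 mod 29 = 1^2 * 19 = 1*19 = 19
  bit 1 = 0: r = r^2 mod 29 = 19^2 = 13
  bit 2 = 0: r = r^2 mod 29 = 13^2 = 24
  bit 3 = 1: r = r^2 * 19 mod 29 = 24^2 * 19 = 25*19 = 11
  -> A = 11
B = 19^15 mod 29  (bits of 15 = 1111)
  bit 0 = 1: r = r^2 * 19 mod 29 = 1^2 * 19 = 1*19 = 19
  bit 1 = 1: r = r^2 * 19 mod 29 = 19^2 * 19 = 13*19 = 15
  bit 2 = 1: r = r^2 * 19 mod 29 = 15^2 * 19 = 22*19 = 12
  bit 3 = 1: r = r^2 * 19 mod 29 = 12^2 * 19 = 28*19 = 10
  -> B = 10
s = B^a = 10^9 mod 29  (bits of 9 = 1001)
  bit 0 = 1: r = r^2 * 10 mod 29 = 1^2 * 10 = 1*10 = 10
  bit 1 = 0: r = r^2 mod 29 = 10^2 = 13
  bit 2 = 0: r = r^2 mod 29 = 13^2 = 24
  bit 3 = 1: r = r^2 * 10 mod 29 = 24^2 * 10 = 25*10 = 18
  -> s = B^a = 18

Answer: 11 10 18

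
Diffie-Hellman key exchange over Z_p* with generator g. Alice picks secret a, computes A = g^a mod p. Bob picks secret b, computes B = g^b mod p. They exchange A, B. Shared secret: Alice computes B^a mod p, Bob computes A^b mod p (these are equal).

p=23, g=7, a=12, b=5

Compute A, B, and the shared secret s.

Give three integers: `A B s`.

Answer: 16 17 6

Derivation:
A = 7^12 mod 23  (bits of 12 = 1100)
  bit 0 = 1: r = r^2 * 7 mod 23 = 1^2 * 7 = 1*7 = 7
  bit 1 = 1: r = r^2 * 7 mod 23 = 7^2 * 7 = 3*7 = 21
  bit 2 = 0: r = r^2 mod 23 = 21^2 = 4
  bit 3 = 0: r = r^2 mod 23 = 4^2 = 16
  -> A = 16
B = 7^5 mod 23  (bits of 5 = 101)
  bit 0 = 1: r = r^2 * 7 mod 23 = 1^2 * 7 = 1*7 = 7
  bit 1 = 0: r = r^2 mod 23 = 7^2 = 3
  bit 2 = 1: r = r^2 * 7 mod 23 = 3^2 * 7 = 9*7 = 17
  -> B = 17
s = B^a = 17^12 mod 23  (bits of 12 = 1100)
  bit 0 = 1: r = r^2 * 17 mod 23 = 1^2 * 17 = 1*17 = 17
  bit 1 = 1: r = r^2 * 17 mod 23 = 17^2 * 17 = 13*17 = 14
  bit 2 = 0: r = r^2 mod 23 = 14^2 = 12
  bit 3 = 0: r = r^2 mod 23 = 12^2 = 6
  -> s = B^a = 6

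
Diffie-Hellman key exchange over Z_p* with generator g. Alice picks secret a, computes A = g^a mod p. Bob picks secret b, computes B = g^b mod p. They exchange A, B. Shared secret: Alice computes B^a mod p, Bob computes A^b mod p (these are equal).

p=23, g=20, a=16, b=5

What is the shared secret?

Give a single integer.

Answer: 4

Derivation:
A = 20^16 mod 23  (bits of 16 = 10000)
  bit 0 = 1: r = r^2 * 20 mod 23 = 1^2 * 20 = 1*20 = 20
  bit 1 = 0: r = r^2 mod 23 = 20^2 = 9
  bit 2 = 0: r = r^2 mod 23 = 9^2 = 12
  bit 3 = 0: r = r^2 mod 23 = 12^2 = 6
  bit 4 = 0: r = r^2 mod 23 = 6^2 = 13
  -> A = 13
B = 20^5 mod 23  (bits of 5 = 101)
  bit 0 = 1: r = r^2 * 20 mod 23 = 1^2 * 20 = 1*20 = 20
  bit 1 = 0: r = r^2 mod 23 = 20^2 = 9
  bit 2 = 1: r = r^2 * 20 mod 23 = 9^2 * 20 = 12*20 = 10
  -> B = 10
s = B^a = 10^16 mod 23  (bits of 16 = 10000)
  bit 0 = 1: r = r^2 * 10 mod 23 = 1^2 * 10 = 1*10 = 10
  bit 1 = 0: r = r^2 mod 23 = 10^2 = 8
  bit 2 = 0: r = r^2 mod 23 = 8^2 = 18
  bit 3 = 0: r = r^2 mod 23 = 18^2 = 2
  bit 4 = 0: r = r^2 mod 23 = 2^2 = 4
  -> s = B^a = 4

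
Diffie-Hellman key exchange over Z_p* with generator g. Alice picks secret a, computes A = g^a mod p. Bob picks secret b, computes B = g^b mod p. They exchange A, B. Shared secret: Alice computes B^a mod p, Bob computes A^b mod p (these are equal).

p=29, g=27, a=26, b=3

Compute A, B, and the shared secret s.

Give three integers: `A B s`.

A = 27^26 mod 29  (bits of 26 = 11010)
  bit 0 = 1: r = r^2 * 27 mod 29 = 1^2 * 27 = 1*27 = 27
  bit 1 = 1: r = r^2 * 27 mod 29 = 27^2 * 27 = 4*27 = 21
  bit 2 = 0: r = r^2 mod 29 = 21^2 = 6
  bit 3 = 1: r = r^2 * 27 mod 29 = 6^2 * 27 = 7*27 = 15
  bit 4 = 0: r = r^2 mod 29 = 15^2 = 22
  -> A = 22
B = 27^3 mod 29  (bits of 3 = 11)
  bit 0 = 1: r = r^2 * 27 mod 29 = 1^2 * 27 = 1*27 = 27
  bit 1 = 1: r = r^2 * 27 mod 29 = 27^2 * 27 = 4*27 = 21
  -> B = 21
s = B^a = 21^26 mod 29  (bits of 26 = 11010)
  bit 0 = 1: r = r^2 * 21 mod 29 = 1^2 * 21 = 1*21 = 21
  bit 1 = 1: r = r^2 * 21 mod 29 = 21^2 * 21 = 6*21 = 10
  bit 2 = 0: r = r^2 mod 29 = 10^2 = 13
  bit 3 = 1: r = r^2 * 21 mod 29 = 13^2 * 21 = 24*21 = 11
  bit 4 = 0: r = r^2 mod 29 = 11^2 = 5
  -> s = B^a = 5

Answer: 22 21 5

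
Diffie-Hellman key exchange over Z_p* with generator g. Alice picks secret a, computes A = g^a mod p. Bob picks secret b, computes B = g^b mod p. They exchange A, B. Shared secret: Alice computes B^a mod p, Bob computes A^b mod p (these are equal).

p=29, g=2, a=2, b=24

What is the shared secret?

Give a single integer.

Answer: 23

Derivation:
A = 2^2 mod 29  (bits of 2 = 10)
  bit 0 = 1: r = r^2 * 2 mod 29 = 1^2 * 2 = 1*2 = 2
  bit 1 = 0: r = r^2 mod 29 = 2^2 = 4
  -> A = 4
B = 2^24 mod 29  (bits of 24 = 11000)
  bit 0 = 1: r = r^2 * 2 mod 29 = 1^2 * 2 = 1*2 = 2
  bit 1 = 1: r = r^2 * 2 mod 29 = 2^2 * 2 = 4*2 = 8
  bit 2 = 0: r = r^2 mod 29 = 8^2 = 6
  bit 3 = 0: r = r^2 mod 29 = 6^2 = 7
  bit 4 = 0: r = r^2 mod 29 = 7^2 = 20
  -> B = 20
s = B^a = 20^2 mod 29  (bits of 2 = 10)
  bit 0 = 1: r = r^2 * 20 mod 29 = 1^2 * 20 = 1*20 = 20
  bit 1 = 0: r = r^2 mod 29 = 20^2 = 23
  -> s = B^a = 23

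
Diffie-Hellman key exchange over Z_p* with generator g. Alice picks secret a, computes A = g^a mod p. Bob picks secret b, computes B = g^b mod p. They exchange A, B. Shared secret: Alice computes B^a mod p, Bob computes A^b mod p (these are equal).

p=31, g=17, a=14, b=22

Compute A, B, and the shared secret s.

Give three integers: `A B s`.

A = 17^14 mod 31  (bits of 14 = 1110)
  bit 0 = 1: r = r^2 * 17 mod 31 = 1^2 * 17 = 1*17 = 17
  bit 1 = 1: r = r^2 * 17 mod 31 = 17^2 * 17 = 10*17 = 15
  bit 2 = 1: r = r^2 * 17 mod 31 = 15^2 * 17 = 8*17 = 12
  bit 3 = 0: r = r^2 mod 31 = 12^2 = 20
  -> A = 20
B = 17^22 mod 31  (bits of 22 = 10110)
  bit 0 = 1: r = r^2 * 17 mod 31 = 1^2 * 17 = 1*17 = 17
  bit 1 = 0: r = r^2 mod 31 = 17^2 = 10
  bit 2 = 1: r = r^2 * 17 mod 31 = 10^2 * 17 = 7*17 = 26
  bit 3 = 1: r = r^2 * 17 mod 31 = 26^2 * 17 = 25*17 = 22
  bit 4 = 0: r = r^2 mod 31 = 22^2 = 19
  -> B = 19
s = B^a = 19^14 mod 31  (bits of 14 = 1110)
  bit 0 = 1: r = r^2 * 19 mod 31 = 1^2 * 19 = 1*19 = 19
  bit 1 = 1: r = r^2 * 19 mod 31 = 19^2 * 19 = 20*19 = 8
  bit 2 = 1: r = r^2 * 19 mod 31 = 8^2 * 19 = 2*19 = 7
  bit 3 = 0: r = r^2 mod 31 = 7^2 = 18
  -> s = B^a = 18

Answer: 20 19 18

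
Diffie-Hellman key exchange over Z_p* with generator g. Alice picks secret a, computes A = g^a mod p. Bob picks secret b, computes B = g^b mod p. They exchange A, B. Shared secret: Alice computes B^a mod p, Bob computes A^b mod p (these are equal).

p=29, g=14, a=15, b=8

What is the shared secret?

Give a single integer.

A = 14^15 mod 29  (bits of 15 = 1111)
  bit 0 = 1: r = r^2 * 14 mod 29 = 1^2 * 14 = 1*14 = 14
  bit 1 = 1: r = r^2 * 14 mod 29 = 14^2 * 14 = 22*14 = 18
  bit 2 = 1: r = r^2 * 14 mod 29 = 18^2 * 14 = 5*14 = 12
  bit 3 = 1: r = r^2 * 14 mod 29 = 12^2 * 14 = 28*14 = 15
  -> A = 15
B = 14^8 mod 29  (bits of 8 = 1000)
  bit 0 = 1: r = r^2 * 14 mod 29 = 1^2 * 14 = 1*14 = 14
  bit 1 = 0: r = r^2 mod 29 = 14^2 = 22
  bit 2 = 0: r = r^2 mod 29 = 22^2 = 20
  bit 3 = 0: r = r^2 mod 29 = 20^2 = 23
  -> B = 23
s = B^a = 23^15 mod 29  (bits of 15 = 1111)
  bit 0 = 1: r = r^2 * 23 mod 29 = 1^2 * 23 = 1*23 = 23
  bit 1 = 1: r = r^2 * 23 mod 29 = 23^2 * 23 = 7*23 = 16
  bit 2 = 1: r = r^2 * 23 mod 29 = 16^2 * 23 = 24*23 = 1
  bit 3 = 1: r = r^2 * 23 mod 29 = 1^2 * 23 = 1*23 = 23
  -> s = B^a = 23

Answer: 23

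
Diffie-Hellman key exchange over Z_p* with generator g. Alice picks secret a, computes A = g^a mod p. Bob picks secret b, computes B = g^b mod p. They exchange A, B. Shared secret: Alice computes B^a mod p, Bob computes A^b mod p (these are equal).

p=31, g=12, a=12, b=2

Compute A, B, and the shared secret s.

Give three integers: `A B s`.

Answer: 4 20 16

Derivation:
A = 12^12 mod 31  (bits of 12 = 1100)
  bit 0 = 1: r = r^2 * 12 mod 31 = 1^2 * 12 = 1*12 = 12
  bit 1 = 1: r = r^2 * 12 mod 31 = 12^2 * 12 = 20*12 = 23
  bit 2 = 0: r = r^2 mod 31 = 23^2 = 2
  bit 3 = 0: r = r^2 mod 31 = 2^2 = 4
  -> A = 4
B = 12^2 mod 31  (bits of 2 = 10)
  bit 0 = 1: r = r^2 * 12 mod 31 = 1^2 * 12 = 1*12 = 12
  bit 1 = 0: r = r^2 mod 31 = 12^2 = 20
  -> B = 20
s = B^a = 20^12 mod 31  (bits of 12 = 1100)
  bit 0 = 1: r = r^2 * 20 mod 31 = 1^2 * 20 = 1*20 = 20
  bit 1 = 1: r = r^2 * 20 mod 31 = 20^2 * 20 = 28*20 = 2
  bit 2 = 0: r = r^2 mod 31 = 2^2 = 4
  bit 3 = 0: r = r^2 mod 31 = 4^2 = 16
  -> s = B^a = 16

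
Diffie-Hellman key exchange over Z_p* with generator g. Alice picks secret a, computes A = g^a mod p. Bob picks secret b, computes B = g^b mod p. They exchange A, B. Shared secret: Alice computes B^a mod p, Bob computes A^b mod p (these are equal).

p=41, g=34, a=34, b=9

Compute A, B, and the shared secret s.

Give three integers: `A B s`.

A = 34^34 mod 41  (bits of 34 = 100010)
  bit 0 = 1: r = r^2 * 34 mod 41 = 1^2 * 34 = 1*34 = 34
  bit 1 = 0: r = r^2 mod 41 = 34^2 = 8
  bit 2 = 0: r = r^2 mod 41 = 8^2 = 23
  bit 3 = 0: r = r^2 mod 41 = 23^2 = 37
  bit 4 = 1: r = r^2 * 34 mod 41 = 37^2 * 34 = 16*34 = 11
  bit 5 = 0: r = r^2 mod 41 = 11^2 = 39
  -> A = 39
B = 34^9 mod 41  (bits of 9 = 1001)
  bit 0 = 1: r = r^2 * 34 mod 41 = 1^2 * 34 = 1*34 = 34
  bit 1 = 0: r = r^2 mod 41 = 34^2 = 8
  bit 2 = 0: r = r^2 mod 41 = 8^2 = 23
  bit 3 = 1: r = r^2 * 34 mod 41 = 23^2 * 34 = 37*34 = 28
  -> B = 28
s = B^a = 28^34 mod 41  (bits of 34 = 100010)
  bit 0 = 1: r = r^2 * 28 mod 41 = 1^2 * 28 = 1*28 = 28
  bit 1 = 0: r = r^2 mod 41 = 28^2 = 5
  bit 2 = 0: r = r^2 mod 41 = 5^2 = 25
  bit 3 = 0: r = r^2 mod 41 = 25^2 = 10
  bit 4 = 1: r = r^2 * 28 mod 41 = 10^2 * 28 = 18*28 = 12
  bit 5 = 0: r = r^2 mod 41 = 12^2 = 21
  -> s = B^a = 21

Answer: 39 28 21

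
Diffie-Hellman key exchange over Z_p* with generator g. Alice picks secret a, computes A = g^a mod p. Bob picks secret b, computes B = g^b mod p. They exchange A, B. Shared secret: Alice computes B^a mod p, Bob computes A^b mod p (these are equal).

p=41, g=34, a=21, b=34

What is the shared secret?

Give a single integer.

Answer: 39

Derivation:
A = 34^21 mod 41  (bits of 21 = 10101)
  bit 0 = 1: r = r^2 * 34 mod 41 = 1^2 * 34 = 1*34 = 34
  bit 1 = 0: r = r^2 mod 41 = 34^2 = 8
  bit 2 = 1: r = r^2 * 34 mod 41 = 8^2 * 34 = 23*34 = 3
  bit 3 = 0: r = r^2 mod 41 = 3^2 = 9
  bit 4 = 1: r = r^2 * 34 mod 41 = 9^2 * 34 = 40*34 = 7
  -> A = 7
B = 34^34 mod 41  (bits of 34 = 100010)
  bit 0 = 1: r = r^2 * 34 mod 41 = 1^2 * 34 = 1*34 = 34
  bit 1 = 0: r = r^2 mod 41 = 34^2 = 8
  bit 2 = 0: r = r^2 mod 41 = 8^2 = 23
  bit 3 = 0: r = r^2 mod 41 = 23^2 = 37
  bit 4 = 1: r = r^2 * 34 mod 41 = 37^2 * 34 = 16*34 = 11
  bit 5 = 0: r = r^2 mod 41 = 11^2 = 39
  -> B = 39
s = B^a = 39^21 mod 41  (bits of 21 = 10101)
  bit 0 = 1: r = r^2 * 39 mod 41 = 1^2 * 39 = 1*39 = 39
  bit 1 = 0: r = r^2 mod 41 = 39^2 = 4
  bit 2 = 1: r = r^2 * 39 mod 41 = 4^2 * 39 = 16*39 = 9
  bit 3 = 0: r = r^2 mod 41 = 9^2 = 40
  bit 4 = 1: r = r^2 * 39 mod 41 = 40^2 * 39 = 1*39 = 39
  -> s = B^a = 39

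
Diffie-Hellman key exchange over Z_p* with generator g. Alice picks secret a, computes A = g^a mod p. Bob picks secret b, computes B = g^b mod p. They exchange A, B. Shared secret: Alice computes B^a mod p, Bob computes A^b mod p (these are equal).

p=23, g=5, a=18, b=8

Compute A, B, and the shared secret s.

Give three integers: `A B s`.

A = 5^18 mod 23  (bits of 18 = 10010)
  bit 0 = 1: r = r^2 * 5 mod 23 = 1^2 * 5 = 1*5 = 5
  bit 1 = 0: r = r^2 mod 23 = 5^2 = 2
  bit 2 = 0: r = r^2 mod 23 = 2^2 = 4
  bit 3 = 1: r = r^2 * 5 mod 23 = 4^2 * 5 = 16*5 = 11
  bit 4 = 0: r = r^2 mod 23 = 11^2 = 6
  -> A = 6
B = 5^8 mod 23  (bits of 8 = 1000)
  bit 0 = 1: r = r^2 * 5 mod 23 = 1^2 * 5 = 1*5 = 5
  bit 1 = 0: r = r^2 mod 23 = 5^2 = 2
  bit 2 = 0: r = r^2 mod 23 = 2^2 = 4
  bit 3 = 0: r = r^2 mod 23 = 4^2 = 16
  -> B = 16
s = B^a = 16^18 mod 23  (bits of 18 = 10010)
  bit 0 = 1: r = r^2 * 16 mod 23 = 1^2 * 16 = 1*16 = 16
  bit 1 = 0: r = r^2 mod 23 = 16^2 = 3
  bit 2 = 0: r = r^2 mod 23 = 3^2 = 9
  bit 3 = 1: r = r^2 * 16 mod 23 = 9^2 * 16 = 12*16 = 8
  bit 4 = 0: r = r^2 mod 23 = 8^2 = 18
  -> s = B^a = 18

Answer: 6 16 18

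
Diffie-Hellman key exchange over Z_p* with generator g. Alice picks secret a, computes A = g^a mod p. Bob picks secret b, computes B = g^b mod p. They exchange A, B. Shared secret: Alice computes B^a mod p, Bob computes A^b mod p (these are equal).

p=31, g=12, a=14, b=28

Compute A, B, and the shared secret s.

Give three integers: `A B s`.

Answer: 18 14 20

Derivation:
A = 12^14 mod 31  (bits of 14 = 1110)
  bit 0 = 1: r = r^2 * 12 mod 31 = 1^2 * 12 = 1*12 = 12
  bit 1 = 1: r = r^2 * 12 mod 31 = 12^2 * 12 = 20*12 = 23
  bit 2 = 1: r = r^2 * 12 mod 31 = 23^2 * 12 = 2*12 = 24
  bit 3 = 0: r = r^2 mod 31 = 24^2 = 18
  -> A = 18
B = 12^28 mod 31  (bits of 28 = 11100)
  bit 0 = 1: r = r^2 * 12 mod 31 = 1^2 * 12 = 1*12 = 12
  bit 1 = 1: r = r^2 * 12 mod 31 = 12^2 * 12 = 20*12 = 23
  bit 2 = 1: r = r^2 * 12 mod 31 = 23^2 * 12 = 2*12 = 24
  bit 3 = 0: r = r^2 mod 31 = 24^2 = 18
  bit 4 = 0: r = r^2 mod 31 = 18^2 = 14
  -> B = 14
s = B^a = 14^14 mod 31  (bits of 14 = 1110)
  bit 0 = 1: r = r^2 * 14 mod 31 = 1^2 * 14 = 1*14 = 14
  bit 1 = 1: r = r^2 * 14 mod 31 = 14^2 * 14 = 10*14 = 16
  bit 2 = 1: r = r^2 * 14 mod 31 = 16^2 * 14 = 8*14 = 19
  bit 3 = 0: r = r^2 mod 31 = 19^2 = 20
  -> s = B^a = 20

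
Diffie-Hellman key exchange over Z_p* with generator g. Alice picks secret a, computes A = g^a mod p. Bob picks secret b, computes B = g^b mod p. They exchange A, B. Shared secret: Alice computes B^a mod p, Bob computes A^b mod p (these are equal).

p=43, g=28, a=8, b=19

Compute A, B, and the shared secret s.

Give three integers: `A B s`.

Answer: 24 30 38

Derivation:
A = 28^8 mod 43  (bits of 8 = 1000)
  bit 0 = 1: r = r^2 * 28 mod 43 = 1^2 * 28 = 1*28 = 28
  bit 1 = 0: r = r^2 mod 43 = 28^2 = 10
  bit 2 = 0: r = r^2 mod 43 = 10^2 = 14
  bit 3 = 0: r = r^2 mod 43 = 14^2 = 24
  -> A = 24
B = 28^19 mod 43  (bits of 19 = 10011)
  bit 0 = 1: r = r^2 * 28 mod 43 = 1^2 * 28 = 1*28 = 28
  bit 1 = 0: r = r^2 mod 43 = 28^2 = 10
  bit 2 = 0: r = r^2 mod 43 = 10^2 = 14
  bit 3 = 1: r = r^2 * 28 mod 43 = 14^2 * 28 = 24*28 = 27
  bit 4 = 1: r = r^2 * 28 mod 43 = 27^2 * 28 = 41*28 = 30
  -> B = 30
s = B^a = 30^8 mod 43  (bits of 8 = 1000)
  bit 0 = 1: r = r^2 * 30 mod 43 = 1^2 * 30 = 1*30 = 30
  bit 1 = 0: r = r^2 mod 43 = 30^2 = 40
  bit 2 = 0: r = r^2 mod 43 = 40^2 = 9
  bit 3 = 0: r = r^2 mod 43 = 9^2 = 38
  -> s = B^a = 38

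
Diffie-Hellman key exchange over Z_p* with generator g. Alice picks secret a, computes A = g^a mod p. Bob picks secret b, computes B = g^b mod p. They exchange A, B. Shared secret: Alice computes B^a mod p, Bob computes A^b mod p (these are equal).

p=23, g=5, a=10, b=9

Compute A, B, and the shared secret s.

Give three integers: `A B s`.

Answer: 9 11 2

Derivation:
A = 5^10 mod 23  (bits of 10 = 1010)
  bit 0 = 1: r = r^2 * 5 mod 23 = 1^2 * 5 = 1*5 = 5
  bit 1 = 0: r = r^2 mod 23 = 5^2 = 2
  bit 2 = 1: r = r^2 * 5 mod 23 = 2^2 * 5 = 4*5 = 20
  bit 3 = 0: r = r^2 mod 23 = 20^2 = 9
  -> A = 9
B = 5^9 mod 23  (bits of 9 = 1001)
  bit 0 = 1: r = r^2 * 5 mod 23 = 1^2 * 5 = 1*5 = 5
  bit 1 = 0: r = r^2 mod 23 = 5^2 = 2
  bit 2 = 0: r = r^2 mod 23 = 2^2 = 4
  bit 3 = 1: r = r^2 * 5 mod 23 = 4^2 * 5 = 16*5 = 11
  -> B = 11
s = B^a = 11^10 mod 23  (bits of 10 = 1010)
  bit 0 = 1: r = r^2 * 11 mod 23 = 1^2 * 11 = 1*11 = 11
  bit 1 = 0: r = r^2 mod 23 = 11^2 = 6
  bit 2 = 1: r = r^2 * 11 mod 23 = 6^2 * 11 = 13*11 = 5
  bit 3 = 0: r = r^2 mod 23 = 5^2 = 2
  -> s = B^a = 2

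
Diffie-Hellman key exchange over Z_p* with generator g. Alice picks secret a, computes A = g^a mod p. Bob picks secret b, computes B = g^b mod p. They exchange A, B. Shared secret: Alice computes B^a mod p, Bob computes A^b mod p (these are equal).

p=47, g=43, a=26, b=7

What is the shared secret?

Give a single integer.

Answer: 3

Derivation:
A = 43^26 mod 47  (bits of 26 = 11010)
  bit 0 = 1: r = r^2 * 43 mod 47 = 1^2 * 43 = 1*43 = 43
  bit 1 = 1: r = r^2 * 43 mod 47 = 43^2 * 43 = 16*43 = 30
  bit 2 = 0: r = r^2 mod 47 = 30^2 = 7
  bit 3 = 1: r = r^2 * 43 mod 47 = 7^2 * 43 = 2*43 = 39
  bit 4 = 0: r = r^2 mod 47 = 39^2 = 17
  -> A = 17
B = 43^7 mod 47  (bits of 7 = 111)
  bit 0 = 1: r = r^2 * 43 mod 47 = 1^2 * 43 = 1*43 = 43
  bit 1 = 1: r = r^2 * 43 mod 47 = 43^2 * 43 = 16*43 = 30
  bit 2 = 1: r = r^2 * 43 mod 47 = 30^2 * 43 = 7*43 = 19
  -> B = 19
s = B^a = 19^26 mod 47  (bits of 26 = 11010)
  bit 0 = 1: r = r^2 * 19 mod 47 = 1^2 * 19 = 1*19 = 19
  bit 1 = 1: r = r^2 * 19 mod 47 = 19^2 * 19 = 32*19 = 44
  bit 2 = 0: r = r^2 mod 47 = 44^2 = 9
  bit 3 = 1: r = r^2 * 19 mod 47 = 9^2 * 19 = 34*19 = 35
  bit 4 = 0: r = r^2 mod 47 = 35^2 = 3
  -> s = B^a = 3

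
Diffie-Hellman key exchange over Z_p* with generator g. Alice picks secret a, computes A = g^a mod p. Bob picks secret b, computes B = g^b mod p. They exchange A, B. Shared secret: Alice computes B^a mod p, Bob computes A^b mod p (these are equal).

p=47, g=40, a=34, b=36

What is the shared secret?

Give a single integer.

Answer: 28

Derivation:
A = 40^34 mod 47  (bits of 34 = 100010)
  bit 0 = 1: r = r^2 * 40 mod 47 = 1^2 * 40 = 1*40 = 40
  bit 1 = 0: r = r^2 mod 47 = 40^2 = 2
  bit 2 = 0: r = r^2 mod 47 = 2^2 = 4
  bit 3 = 0: r = r^2 mod 47 = 4^2 = 16
  bit 4 = 1: r = r^2 * 40 mod 47 = 16^2 * 40 = 21*40 = 41
  bit 5 = 0: r = r^2 mod 47 = 41^2 = 36
  -> A = 36
B = 40^36 mod 47  (bits of 36 = 100100)
  bit 0 = 1: r = r^2 * 40 mod 47 = 1^2 * 40 = 1*40 = 40
  bit 1 = 0: r = r^2 mod 47 = 40^2 = 2
  bit 2 = 0: r = r^2 mod 47 = 2^2 = 4
  bit 3 = 1: r = r^2 * 40 mod 47 = 4^2 * 40 = 16*40 = 29
  bit 4 = 0: r = r^2 mod 47 = 29^2 = 42
  bit 5 = 0: r = r^2 mod 47 = 42^2 = 25
  -> B = 25
s = B^a = 25^34 mod 47  (bits of 34 = 100010)
  bit 0 = 1: r = r^2 * 25 mod 47 = 1^2 * 25 = 1*25 = 25
  bit 1 = 0: r = r^2 mod 47 = 25^2 = 14
  bit 2 = 0: r = r^2 mod 47 = 14^2 = 8
  bit 3 = 0: r = r^2 mod 47 = 8^2 = 17
  bit 4 = 1: r = r^2 * 25 mod 47 = 17^2 * 25 = 7*25 = 34
  bit 5 = 0: r = r^2 mod 47 = 34^2 = 28
  -> s = B^a = 28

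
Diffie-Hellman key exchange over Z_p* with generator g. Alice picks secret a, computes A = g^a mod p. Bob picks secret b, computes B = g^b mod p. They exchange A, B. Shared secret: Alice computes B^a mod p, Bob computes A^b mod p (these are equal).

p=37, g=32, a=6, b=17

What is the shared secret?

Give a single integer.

Answer: 27

Derivation:
A = 32^6 mod 37  (bits of 6 = 110)
  bit 0 = 1: r = r^2 * 32 mod 37 = 1^2 * 32 = 1*32 = 32
  bit 1 = 1: r = r^2 * 32 mod 37 = 32^2 * 32 = 25*32 = 23
  bit 2 = 0: r = r^2 mod 37 = 23^2 = 11
  -> A = 11
B = 32^17 mod 37  (bits of 17 = 10001)
  bit 0 = 1: r = r^2 * 32 mod 37 = 1^2 * 32 = 1*32 = 32
  bit 1 = 0: r = r^2 mod 37 = 32^2 = 25
  bit 2 = 0: r = r^2 mod 37 = 25^2 = 33
  bit 3 = 0: r = r^2 mod 37 = 33^2 = 16
  bit 4 = 1: r = r^2 * 32 mod 37 = 16^2 * 32 = 34*32 = 15
  -> B = 15
s = B^a = 15^6 mod 37  (bits of 6 = 110)
  bit 0 = 1: r = r^2 * 15 mod 37 = 1^2 * 15 = 1*15 = 15
  bit 1 = 1: r = r^2 * 15 mod 37 = 15^2 * 15 = 3*15 = 8
  bit 2 = 0: r = r^2 mod 37 = 8^2 = 27
  -> s = B^a = 27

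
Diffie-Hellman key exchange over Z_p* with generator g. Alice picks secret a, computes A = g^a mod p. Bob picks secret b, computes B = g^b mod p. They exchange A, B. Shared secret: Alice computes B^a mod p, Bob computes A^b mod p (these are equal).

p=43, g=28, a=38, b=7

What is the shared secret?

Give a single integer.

Answer: 6

Derivation:
A = 28^38 mod 43  (bits of 38 = 100110)
  bit 0 = 1: r = r^2 * 28 mod 43 = 1^2 * 28 = 1*28 = 28
  bit 1 = 0: r = r^2 mod 43 = 28^2 = 10
  bit 2 = 0: r = r^2 mod 43 = 10^2 = 14
  bit 3 = 1: r = r^2 * 28 mod 43 = 14^2 * 28 = 24*28 = 27
  bit 4 = 1: r = r^2 * 28 mod 43 = 27^2 * 28 = 41*28 = 30
  bit 5 = 0: r = r^2 mod 43 = 30^2 = 40
  -> A = 40
B = 28^7 mod 43  (bits of 7 = 111)
  bit 0 = 1: r = r^2 * 28 mod 43 = 1^2 * 28 = 1*28 = 28
  bit 1 = 1: r = r^2 * 28 mod 43 = 28^2 * 28 = 10*28 = 22
  bit 2 = 1: r = r^2 * 28 mod 43 = 22^2 * 28 = 11*28 = 7
  -> B = 7
s = B^a = 7^38 mod 43  (bits of 38 = 100110)
  bit 0 = 1: r = r^2 * 7 mod 43 = 1^2 * 7 = 1*7 = 7
  bit 1 = 0: r = r^2 mod 43 = 7^2 = 6
  bit 2 = 0: r = r^2 mod 43 = 6^2 = 36
  bit 3 = 1: r = r^2 * 7 mod 43 = 36^2 * 7 = 6*7 = 42
  bit 4 = 1: r = r^2 * 7 mod 43 = 42^2 * 7 = 1*7 = 7
  bit 5 = 0: r = r^2 mod 43 = 7^2 = 6
  -> s = B^a = 6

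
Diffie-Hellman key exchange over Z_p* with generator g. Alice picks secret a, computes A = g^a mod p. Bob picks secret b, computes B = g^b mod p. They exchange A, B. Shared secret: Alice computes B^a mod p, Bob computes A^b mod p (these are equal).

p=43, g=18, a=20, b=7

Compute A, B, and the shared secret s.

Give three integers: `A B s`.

A = 18^20 mod 43  (bits of 20 = 10100)
  bit 0 = 1: r = r^2 * 18 mod 43 = 1^2 * 18 = 1*18 = 18
  bit 1 = 0: r = r^2 mod 43 = 18^2 = 23
  bit 2 = 1: r = r^2 * 18 mod 43 = 23^2 * 18 = 13*18 = 19
  bit 3 = 0: r = r^2 mod 43 = 19^2 = 17
  bit 4 = 0: r = r^2 mod 43 = 17^2 = 31
  -> A = 31
B = 18^7 mod 43  (bits of 7 = 111)
  bit 0 = 1: r = r^2 * 18 mod 43 = 1^2 * 18 = 1*18 = 18
  bit 1 = 1: r = r^2 * 18 mod 43 = 18^2 * 18 = 23*18 = 27
  bit 2 = 1: r = r^2 * 18 mod 43 = 27^2 * 18 = 41*18 = 7
  -> B = 7
s = B^a = 7^20 mod 43  (bits of 20 = 10100)
  bit 0 = 1: r = r^2 * 7 mod 43 = 1^2 * 7 = 1*7 = 7
  bit 1 = 0: r = r^2 mod 43 = 7^2 = 6
  bit 2 = 1: r = r^2 * 7 mod 43 = 6^2 * 7 = 36*7 = 37
  bit 3 = 0: r = r^2 mod 43 = 37^2 = 36
  bit 4 = 0: r = r^2 mod 43 = 36^2 = 6
  -> s = B^a = 6

Answer: 31 7 6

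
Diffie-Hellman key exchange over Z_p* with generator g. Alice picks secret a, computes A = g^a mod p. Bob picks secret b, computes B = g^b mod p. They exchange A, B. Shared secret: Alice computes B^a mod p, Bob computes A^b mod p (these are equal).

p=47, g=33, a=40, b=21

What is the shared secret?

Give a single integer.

A = 33^40 mod 47  (bits of 40 = 101000)
  bit 0 = 1: r = r^2 * 33 mod 47 = 1^2 * 33 = 1*33 = 33
  bit 1 = 0: r = r^2 mod 47 = 33^2 = 8
  bit 2 = 1: r = r^2 * 33 mod 47 = 8^2 * 33 = 17*33 = 44
  bit 3 = 0: r = r^2 mod 47 = 44^2 = 9
  bit 4 = 0: r = r^2 mod 47 = 9^2 = 34
  bit 5 = 0: r = r^2 mod 47 = 34^2 = 28
  -> A = 28
B = 33^21 mod 47  (bits of 21 = 10101)
  bit 0 = 1: r = r^2 * 33 mod 47 = 1^2 * 33 = 1*33 = 33
  bit 1 = 0: r = r^2 mod 47 = 33^2 = 8
  bit 2 = 1: r = r^2 * 33 mod 47 = 8^2 * 33 = 17*33 = 44
  bit 3 = 0: r = r^2 mod 47 = 44^2 = 9
  bit 4 = 1: r = r^2 * 33 mod 47 = 9^2 * 33 = 34*33 = 41
  -> B = 41
s = B^a = 41^40 mod 47  (bits of 40 = 101000)
  bit 0 = 1: r = r^2 * 41 mod 47 = 1^2 * 41 = 1*41 = 41
  bit 1 = 0: r = r^2 mod 47 = 41^2 = 36
  bit 2 = 1: r = r^2 * 41 mod 47 = 36^2 * 41 = 27*41 = 26
  bit 3 = 0: r = r^2 mod 47 = 26^2 = 18
  bit 4 = 0: r = r^2 mod 47 = 18^2 = 42
  bit 5 = 0: r = r^2 mod 47 = 42^2 = 25
  -> s = B^a = 25

Answer: 25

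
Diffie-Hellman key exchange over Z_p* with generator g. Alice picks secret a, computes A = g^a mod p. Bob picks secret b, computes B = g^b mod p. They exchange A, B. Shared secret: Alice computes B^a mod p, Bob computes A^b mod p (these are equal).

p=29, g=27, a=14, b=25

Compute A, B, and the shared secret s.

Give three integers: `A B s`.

A = 27^14 mod 29  (bits of 14 = 1110)
  bit 0 = 1: r = r^2 * 27 mod 29 = 1^2 * 27 = 1*27 = 27
  bit 1 = 1: r = r^2 * 27 mod 29 = 27^2 * 27 = 4*27 = 21
  bit 2 = 1: r = r^2 * 27 mod 29 = 21^2 * 27 = 6*27 = 17
  bit 3 = 0: r = r^2 mod 29 = 17^2 = 28
  -> A = 28
B = 27^25 mod 29  (bits of 25 = 11001)
  bit 0 = 1: r = r^2 * 27 mod 29 = 1^2 * 27 = 1*27 = 27
  bit 1 = 1: r = r^2 * 27 mod 29 = 27^2 * 27 = 4*27 = 21
  bit 2 = 0: r = r^2 mod 29 = 21^2 = 6
  bit 3 = 0: r = r^2 mod 29 = 6^2 = 7
  bit 4 = 1: r = r^2 * 27 mod 29 = 7^2 * 27 = 20*27 = 18
  -> B = 18
s = B^a = 18^14 mod 29  (bits of 14 = 1110)
  bit 0 = 1: r = r^2 * 18 mod 29 = 1^2 * 18 = 1*18 = 18
  bit 1 = 1: r = r^2 * 18 mod 29 = 18^2 * 18 = 5*18 = 3
  bit 2 = 1: r = r^2 * 18 mod 29 = 3^2 * 18 = 9*18 = 17
  bit 3 = 0: r = r^2 mod 29 = 17^2 = 28
  -> s = B^a = 28

Answer: 28 18 28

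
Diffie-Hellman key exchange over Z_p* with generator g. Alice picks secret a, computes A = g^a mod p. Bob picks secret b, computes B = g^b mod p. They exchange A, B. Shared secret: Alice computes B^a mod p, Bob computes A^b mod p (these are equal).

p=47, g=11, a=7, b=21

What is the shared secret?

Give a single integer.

A = 11^7 mod 47  (bits of 7 = 111)
  bit 0 = 1: r = r^2 * 11 mod 47 = 1^2 * 11 = 1*11 = 11
  bit 1 = 1: r = r^2 * 11 mod 47 = 11^2 * 11 = 27*11 = 15
  bit 2 = 1: r = r^2 * 11 mod 47 = 15^2 * 11 = 37*11 = 31
  -> A = 31
B = 11^21 mod 47  (bits of 21 = 10101)
  bit 0 = 1: r = r^2 * 11 mod 47 = 1^2 * 11 = 1*11 = 11
  bit 1 = 0: r = r^2 mod 47 = 11^2 = 27
  bit 2 = 1: r = r^2 * 11 mod 47 = 27^2 * 11 = 24*11 = 29
  bit 3 = 0: r = r^2 mod 47 = 29^2 = 42
  bit 4 = 1: r = r^2 * 11 mod 47 = 42^2 * 11 = 25*11 = 40
  -> B = 40
s = B^a = 40^7 mod 47  (bits of 7 = 111)
  bit 0 = 1: r = r^2 * 40 mod 47 = 1^2 * 40 = 1*40 = 40
  bit 1 = 1: r = r^2 * 40 mod 47 = 40^2 * 40 = 2*40 = 33
  bit 2 = 1: r = r^2 * 40 mod 47 = 33^2 * 40 = 8*40 = 38
  -> s = B^a = 38

Answer: 38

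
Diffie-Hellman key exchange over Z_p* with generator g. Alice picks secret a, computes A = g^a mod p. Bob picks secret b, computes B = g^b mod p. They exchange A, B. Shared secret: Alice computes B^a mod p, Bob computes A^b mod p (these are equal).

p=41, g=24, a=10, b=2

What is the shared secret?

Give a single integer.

A = 24^10 mod 41  (bits of 10 = 1010)
  bit 0 = 1: r = r^2 * 24 mod 41 = 1^2 * 24 = 1*24 = 24
  bit 1 = 0: r = r^2 mod 41 = 24^2 = 2
  bit 2 = 1: r = r^2 * 24 mod 41 = 2^2 * 24 = 4*24 = 14
  bit 3 = 0: r = r^2 mod 41 = 14^2 = 32
  -> A = 32
B = 24^2 mod 41  (bits of 2 = 10)
  bit 0 = 1: r = r^2 * 24 mod 41 = 1^2 * 24 = 1*24 = 24
  bit 1 = 0: r = r^2 mod 41 = 24^2 = 2
  -> B = 2
s = B^a = 2^10 mod 41  (bits of 10 = 1010)
  bit 0 = 1: r = r^2 * 2 mod 41 = 1^2 * 2 = 1*2 = 2
  bit 1 = 0: r = r^2 mod 41 = 2^2 = 4
  bit 2 = 1: r = r^2 * 2 mod 41 = 4^2 * 2 = 16*2 = 32
  bit 3 = 0: r = r^2 mod 41 = 32^2 = 40
  -> s = B^a = 40

Answer: 40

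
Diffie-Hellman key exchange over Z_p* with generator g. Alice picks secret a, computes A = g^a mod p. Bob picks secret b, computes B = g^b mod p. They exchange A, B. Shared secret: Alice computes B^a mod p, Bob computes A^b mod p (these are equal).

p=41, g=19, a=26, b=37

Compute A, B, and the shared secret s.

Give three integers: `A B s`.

Answer: 20 24 33

Derivation:
A = 19^26 mod 41  (bits of 26 = 11010)
  bit 0 = 1: r = r^2 * 19 mod 41 = 1^2 * 19 = 1*19 = 19
  bit 1 = 1: r = r^2 * 19 mod 41 = 19^2 * 19 = 33*19 = 12
  bit 2 = 0: r = r^2 mod 41 = 12^2 = 21
  bit 3 = 1: r = r^2 * 19 mod 41 = 21^2 * 19 = 31*19 = 15
  bit 4 = 0: r = r^2 mod 41 = 15^2 = 20
  -> A = 20
B = 19^37 mod 41  (bits of 37 = 100101)
  bit 0 = 1: r = r^2 * 19 mod 41 = 1^2 * 19 = 1*19 = 19
  bit 1 = 0: r = r^2 mod 41 = 19^2 = 33
  bit 2 = 0: r = r^2 mod 41 = 33^2 = 23
  bit 3 = 1: r = r^2 * 19 mod 41 = 23^2 * 19 = 37*19 = 6
  bit 4 = 0: r = r^2 mod 41 = 6^2 = 36
  bit 5 = 1: r = r^2 * 19 mod 41 = 36^2 * 19 = 25*19 = 24
  -> B = 24
s = B^a = 24^26 mod 41  (bits of 26 = 11010)
  bit 0 = 1: r = r^2 * 24 mod 41 = 1^2 * 24 = 1*24 = 24
  bit 1 = 1: r = r^2 * 24 mod 41 = 24^2 * 24 = 2*24 = 7
  bit 2 = 0: r = r^2 mod 41 = 7^2 = 8
  bit 3 = 1: r = r^2 * 24 mod 41 = 8^2 * 24 = 23*24 = 19
  bit 4 = 0: r = r^2 mod 41 = 19^2 = 33
  -> s = B^a = 33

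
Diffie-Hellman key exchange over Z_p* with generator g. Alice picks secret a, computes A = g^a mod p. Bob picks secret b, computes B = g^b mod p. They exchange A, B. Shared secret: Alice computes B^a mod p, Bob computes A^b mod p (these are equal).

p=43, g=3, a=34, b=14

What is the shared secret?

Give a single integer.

A = 3^34 mod 43  (bits of 34 = 100010)
  bit 0 = 1: r = r^2 * 3 mod 43 = 1^2 * 3 = 1*3 = 3
  bit 1 = 0: r = r^2 mod 43 = 3^2 = 9
  bit 2 = 0: r = r^2 mod 43 = 9^2 = 38
  bit 3 = 0: r = r^2 mod 43 = 38^2 = 25
  bit 4 = 1: r = r^2 * 3 mod 43 = 25^2 * 3 = 23*3 = 26
  bit 5 = 0: r = r^2 mod 43 = 26^2 = 31
  -> A = 31
B = 3^14 mod 43  (bits of 14 = 1110)
  bit 0 = 1: r = r^2 * 3 mod 43 = 1^2 * 3 = 1*3 = 3
  bit 1 = 1: r = r^2 * 3 mod 43 = 3^2 * 3 = 9*3 = 27
  bit 2 = 1: r = r^2 * 3 mod 43 = 27^2 * 3 = 41*3 = 37
  bit 3 = 0: r = r^2 mod 43 = 37^2 = 36
  -> B = 36
s = B^a = 36^34 mod 43  (bits of 34 = 100010)
  bit 0 = 1: r = r^2 * 36 mod 43 = 1^2 * 36 = 1*36 = 36
  bit 1 = 0: r = r^2 mod 43 = 36^2 = 6
  bit 2 = 0: r = r^2 mod 43 = 6^2 = 36
  bit 3 = 0: r = r^2 mod 43 = 36^2 = 6
  bit 4 = 1: r = r^2 * 36 mod 43 = 6^2 * 36 = 36*36 = 6
  bit 5 = 0: r = r^2 mod 43 = 6^2 = 36
  -> s = B^a = 36

Answer: 36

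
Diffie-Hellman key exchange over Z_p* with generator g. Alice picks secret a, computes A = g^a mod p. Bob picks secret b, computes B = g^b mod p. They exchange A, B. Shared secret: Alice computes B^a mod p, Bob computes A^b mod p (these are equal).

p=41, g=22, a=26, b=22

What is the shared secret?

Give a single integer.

Answer: 31

Derivation:
A = 22^26 mod 41  (bits of 26 = 11010)
  bit 0 = 1: r = r^2 * 22 mod 41 = 1^2 * 22 = 1*22 = 22
  bit 1 = 1: r = r^2 * 22 mod 41 = 22^2 * 22 = 33*22 = 29
  bit 2 = 0: r = r^2 mod 41 = 29^2 = 21
  bit 3 = 1: r = r^2 * 22 mod 41 = 21^2 * 22 = 31*22 = 26
  bit 4 = 0: r = r^2 mod 41 = 26^2 = 20
  -> A = 20
B = 22^22 mod 41  (bits of 22 = 10110)
  bit 0 = 1: r = r^2 * 22 mod 41 = 1^2 * 22 = 1*22 = 22
  bit 1 = 0: r = r^2 mod 41 = 22^2 = 33
  bit 2 = 1: r = r^2 * 22 mod 41 = 33^2 * 22 = 23*22 = 14
  bit 3 = 1: r = r^2 * 22 mod 41 = 14^2 * 22 = 32*22 = 7
  bit 4 = 0: r = r^2 mod 41 = 7^2 = 8
  -> B = 8
s = B^a = 8^26 mod 41  (bits of 26 = 11010)
  bit 0 = 1: r = r^2 * 8 mod 41 = 1^2 * 8 = 1*8 = 8
  bit 1 = 1: r = r^2 * 8 mod 41 = 8^2 * 8 = 23*8 = 20
  bit 2 = 0: r = r^2 mod 41 = 20^2 = 31
  bit 3 = 1: r = r^2 * 8 mod 41 = 31^2 * 8 = 18*8 = 21
  bit 4 = 0: r = r^2 mod 41 = 21^2 = 31
  -> s = B^a = 31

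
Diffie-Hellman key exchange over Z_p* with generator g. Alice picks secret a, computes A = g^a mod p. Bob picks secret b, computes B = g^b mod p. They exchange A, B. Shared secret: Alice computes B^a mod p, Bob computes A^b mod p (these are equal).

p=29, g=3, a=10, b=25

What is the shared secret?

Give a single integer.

A = 3^10 mod 29  (bits of 10 = 1010)
  bit 0 = 1: r = r^2 * 3 mod 29 = 1^2 * 3 = 1*3 = 3
  bit 1 = 0: r = r^2 mod 29 = 3^2 = 9
  bit 2 = 1: r = r^2 * 3 mod 29 = 9^2 * 3 = 23*3 = 11
  bit 3 = 0: r = r^2 mod 29 = 11^2 = 5
  -> A = 5
B = 3^25 mod 29  (bits of 25 = 11001)
  bit 0 = 1: r = r^2 * 3 mod 29 = 1^2 * 3 = 1*3 = 3
  bit 1 = 1: r = r^2 * 3 mod 29 = 3^2 * 3 = 9*3 = 27
  bit 2 = 0: r = r^2 mod 29 = 27^2 = 4
  bit 3 = 0: r = r^2 mod 29 = 4^2 = 16
  bit 4 = 1: r = r^2 * 3 mod 29 = 16^2 * 3 = 24*3 = 14
  -> B = 14
s = B^a = 14^10 mod 29  (bits of 10 = 1010)
  bit 0 = 1: r = r^2 * 14 mod 29 = 1^2 * 14 = 1*14 = 14
  bit 1 = 0: r = r^2 mod 29 = 14^2 = 22
  bit 2 = 1: r = r^2 * 14 mod 29 = 22^2 * 14 = 20*14 = 19
  bit 3 = 0: r = r^2 mod 29 = 19^2 = 13
  -> s = B^a = 13

Answer: 13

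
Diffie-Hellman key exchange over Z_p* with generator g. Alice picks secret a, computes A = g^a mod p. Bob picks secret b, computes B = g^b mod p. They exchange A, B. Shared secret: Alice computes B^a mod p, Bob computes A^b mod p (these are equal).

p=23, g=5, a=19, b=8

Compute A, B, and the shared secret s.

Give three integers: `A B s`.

A = 5^19 mod 23  (bits of 19 = 10011)
  bit 0 = 1: r = r^2 * 5 mod 23 = 1^2 * 5 = 1*5 = 5
  bit 1 = 0: r = r^2 mod 23 = 5^2 = 2
  bit 2 = 0: r = r^2 mod 23 = 2^2 = 4
  bit 3 = 1: r = r^2 * 5 mod 23 = 4^2 * 5 = 16*5 = 11
  bit 4 = 1: r = r^2 * 5 mod 23 = 11^2 * 5 = 6*5 = 7
  -> A = 7
B = 5^8 mod 23  (bits of 8 = 1000)
  bit 0 = 1: r = r^2 * 5 mod 23 = 1^2 * 5 = 1*5 = 5
  bit 1 = 0: r = r^2 mod 23 = 5^2 = 2
  bit 2 = 0: r = r^2 mod 23 = 2^2 = 4
  bit 3 = 0: r = r^2 mod 23 = 4^2 = 16
  -> B = 16
s = B^a = 16^19 mod 23  (bits of 19 = 10011)
  bit 0 = 1: r = r^2 * 16 mod 23 = 1^2 * 16 = 1*16 = 16
  bit 1 = 0: r = r^2 mod 23 = 16^2 = 3
  bit 2 = 0: r = r^2 mod 23 = 3^2 = 9
  bit 3 = 1: r = r^2 * 16 mod 23 = 9^2 * 16 = 12*16 = 8
  bit 4 = 1: r = r^2 * 16 mod 23 = 8^2 * 16 = 18*16 = 12
  -> s = B^a = 12

Answer: 7 16 12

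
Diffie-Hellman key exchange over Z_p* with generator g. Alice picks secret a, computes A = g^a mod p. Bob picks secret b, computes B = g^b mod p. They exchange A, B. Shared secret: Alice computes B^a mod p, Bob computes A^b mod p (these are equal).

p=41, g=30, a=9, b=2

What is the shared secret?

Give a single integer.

Answer: 21

Derivation:
A = 30^9 mod 41  (bits of 9 = 1001)
  bit 0 = 1: r = r^2 * 30 mod 41 = 1^2 * 30 = 1*30 = 30
  bit 1 = 0: r = r^2 mod 41 = 30^2 = 39
  bit 2 = 0: r = r^2 mod 41 = 39^2 = 4
  bit 3 = 1: r = r^2 * 30 mod 41 = 4^2 * 30 = 16*30 = 29
  -> A = 29
B = 30^2 mod 41  (bits of 2 = 10)
  bit 0 = 1: r = r^2 * 30 mod 41 = 1^2 * 30 = 1*30 = 30
  bit 1 = 0: r = r^2 mod 41 = 30^2 = 39
  -> B = 39
s = B^a = 39^9 mod 41  (bits of 9 = 1001)
  bit 0 = 1: r = r^2 * 39 mod 41 = 1^2 * 39 = 1*39 = 39
  bit 1 = 0: r = r^2 mod 41 = 39^2 = 4
  bit 2 = 0: r = r^2 mod 41 = 4^2 = 16
  bit 3 = 1: r = r^2 * 39 mod 41 = 16^2 * 39 = 10*39 = 21
  -> s = B^a = 21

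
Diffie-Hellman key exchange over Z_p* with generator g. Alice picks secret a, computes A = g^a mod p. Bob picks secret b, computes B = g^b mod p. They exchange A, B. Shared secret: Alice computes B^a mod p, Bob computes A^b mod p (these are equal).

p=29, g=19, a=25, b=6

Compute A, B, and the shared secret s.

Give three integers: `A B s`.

Answer: 2 22 6

Derivation:
A = 19^25 mod 29  (bits of 25 = 11001)
  bit 0 = 1: r = r^2 * 19 mod 29 = 1^2 * 19 = 1*19 = 19
  bit 1 = 1: r = r^2 * 19 mod 29 = 19^2 * 19 = 13*19 = 15
  bit 2 = 0: r = r^2 mod 29 = 15^2 = 22
  bit 3 = 0: r = r^2 mod 29 = 22^2 = 20
  bit 4 = 1: r = r^2 * 19 mod 29 = 20^2 * 19 = 23*19 = 2
  -> A = 2
B = 19^6 mod 29  (bits of 6 = 110)
  bit 0 = 1: r = r^2 * 19 mod 29 = 1^2 * 19 = 1*19 = 19
  bit 1 = 1: r = r^2 * 19 mod 29 = 19^2 * 19 = 13*19 = 15
  bit 2 = 0: r = r^2 mod 29 = 15^2 = 22
  -> B = 22
s = B^a = 22^25 mod 29  (bits of 25 = 11001)
  bit 0 = 1: r = r^2 * 22 mod 29 = 1^2 * 22 = 1*22 = 22
  bit 1 = 1: r = r^2 * 22 mod 29 = 22^2 * 22 = 20*22 = 5
  bit 2 = 0: r = r^2 mod 29 = 5^2 = 25
  bit 3 = 0: r = r^2 mod 29 = 25^2 = 16
  bit 4 = 1: r = r^2 * 22 mod 29 = 16^2 * 22 = 24*22 = 6
  -> s = B^a = 6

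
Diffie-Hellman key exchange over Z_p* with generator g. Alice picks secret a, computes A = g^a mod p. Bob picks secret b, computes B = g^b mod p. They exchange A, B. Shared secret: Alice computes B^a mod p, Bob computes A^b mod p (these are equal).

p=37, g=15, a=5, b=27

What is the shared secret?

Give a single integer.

Answer: 6

Derivation:
A = 15^5 mod 37  (bits of 5 = 101)
  bit 0 = 1: r = r^2 * 15 mod 37 = 1^2 * 15 = 1*15 = 15
  bit 1 = 0: r = r^2 mod 37 = 15^2 = 3
  bit 2 = 1: r = r^2 * 15 mod 37 = 3^2 * 15 = 9*15 = 24
  -> A = 24
B = 15^27 mod 37  (bits of 27 = 11011)
  bit 0 = 1: r = r^2 * 15 mod 37 = 1^2 * 15 = 1*15 = 15
  bit 1 = 1: r = r^2 * 15 mod 37 = 15^2 * 15 = 3*15 = 8
  bit 2 = 0: r = r^2 mod 37 = 8^2 = 27
  bit 3 = 1: r = r^2 * 15 mod 37 = 27^2 * 15 = 26*15 = 20
  bit 4 = 1: r = r^2 * 15 mod 37 = 20^2 * 15 = 30*15 = 6
  -> B = 6
s = B^a = 6^5 mod 37  (bits of 5 = 101)
  bit 0 = 1: r = r^2 * 6 mod 37 = 1^2 * 6 = 1*6 = 6
  bit 1 = 0: r = r^2 mod 37 = 6^2 = 36
  bit 2 = 1: r = r^2 * 6 mod 37 = 36^2 * 6 = 1*6 = 6
  -> s = B^a = 6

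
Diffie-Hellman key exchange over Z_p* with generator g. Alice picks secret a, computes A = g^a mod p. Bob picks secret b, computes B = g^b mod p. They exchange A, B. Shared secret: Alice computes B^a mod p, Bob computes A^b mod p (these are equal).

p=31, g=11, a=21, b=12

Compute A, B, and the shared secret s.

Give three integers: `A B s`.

A = 11^21 mod 31  (bits of 21 = 10101)
  bit 0 = 1: r = r^2 * 11 mod 31 = 1^2 * 11 = 1*11 = 11
  bit 1 = 0: r = r^2 mod 31 = 11^2 = 28
  bit 2 = 1: r = r^2 * 11 mod 31 = 28^2 * 11 = 9*11 = 6
  bit 3 = 0: r = r^2 mod 31 = 6^2 = 5
  bit 4 = 1: r = r^2 * 11 mod 31 = 5^2 * 11 = 25*11 = 27
  -> A = 27
B = 11^12 mod 31  (bits of 12 = 1100)
  bit 0 = 1: r = r^2 * 11 mod 31 = 1^2 * 11 = 1*11 = 11
  bit 1 = 1: r = r^2 * 11 mod 31 = 11^2 * 11 = 28*11 = 29
  bit 2 = 0: r = r^2 mod 31 = 29^2 = 4
  bit 3 = 0: r = r^2 mod 31 = 4^2 = 16
  -> B = 16
s = B^a = 16^21 mod 31  (bits of 21 = 10101)
  bit 0 = 1: r = r^2 * 16 mod 31 = 1^2 * 16 = 1*16 = 16
  bit 1 = 0: r = r^2 mod 31 = 16^2 = 8
  bit 2 = 1: r = r^2 * 16 mod 31 = 8^2 * 16 = 2*16 = 1
  bit 3 = 0: r = r^2 mod 31 = 1^2 = 1
  bit 4 = 1: r = r^2 * 16 mod 31 = 1^2 * 16 = 1*16 = 16
  -> s = B^a = 16

Answer: 27 16 16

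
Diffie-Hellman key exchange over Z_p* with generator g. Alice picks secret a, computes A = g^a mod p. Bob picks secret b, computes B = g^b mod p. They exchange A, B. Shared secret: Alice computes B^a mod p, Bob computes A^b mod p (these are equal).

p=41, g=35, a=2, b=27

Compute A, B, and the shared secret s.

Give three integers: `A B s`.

A = 35^2 mod 41  (bits of 2 = 10)
  bit 0 = 1: r = r^2 * 35 mod 41 = 1^2 * 35 = 1*35 = 35
  bit 1 = 0: r = r^2 mod 41 = 35^2 = 36
  -> A = 36
B = 35^27 mod 41  (bits of 27 = 11011)
  bit 0 = 1: r = r^2 * 35 mod 41 = 1^2 * 35 = 1*35 = 35
  bit 1 = 1: r = r^2 * 35 mod 41 = 35^2 * 35 = 36*35 = 30
  bit 2 = 0: r = r^2 mod 41 = 30^2 = 39
  bit 3 = 1: r = r^2 * 35 mod 41 = 39^2 * 35 = 4*35 = 17
  bit 4 = 1: r = r^2 * 35 mod 41 = 17^2 * 35 = 2*35 = 29
  -> B = 29
s = B^a = 29^2 mod 41  (bits of 2 = 10)
  bit 0 = 1: r = r^2 * 29 mod 41 = 1^2 * 29 = 1*29 = 29
  bit 1 = 0: r = r^2 mod 41 = 29^2 = 21
  -> s = B^a = 21

Answer: 36 29 21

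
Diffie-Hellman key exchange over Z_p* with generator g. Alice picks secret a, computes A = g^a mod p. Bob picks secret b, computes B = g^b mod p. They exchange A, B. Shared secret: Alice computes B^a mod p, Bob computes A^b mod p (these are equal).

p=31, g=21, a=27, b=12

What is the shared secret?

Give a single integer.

Answer: 16

Derivation:
A = 21^27 mod 31  (bits of 27 = 11011)
  bit 0 = 1: r = r^2 * 21 mod 31 = 1^2 * 21 = 1*21 = 21
  bit 1 = 1: r = r^2 * 21 mod 31 = 21^2 * 21 = 7*21 = 23
  bit 2 = 0: r = r^2 mod 31 = 23^2 = 2
  bit 3 = 1: r = r^2 * 21 mod 31 = 2^2 * 21 = 4*21 = 22
  bit 4 = 1: r = r^2 * 21 mod 31 = 22^2 * 21 = 19*21 = 27
  -> A = 27
B = 21^12 mod 31  (bits of 12 = 1100)
  bit 0 = 1: r = r^2 * 21 mod 31 = 1^2 * 21 = 1*21 = 21
  bit 1 = 1: r = r^2 * 21 mod 31 = 21^2 * 21 = 7*21 = 23
  bit 2 = 0: r = r^2 mod 31 = 23^2 = 2
  bit 3 = 0: r = r^2 mod 31 = 2^2 = 4
  -> B = 4
s = B^a = 4^27 mod 31  (bits of 27 = 11011)
  bit 0 = 1: r = r^2 * 4 mod 31 = 1^2 * 4 = 1*4 = 4
  bit 1 = 1: r = r^2 * 4 mod 31 = 4^2 * 4 = 16*4 = 2
  bit 2 = 0: r = r^2 mod 31 = 2^2 = 4
  bit 3 = 1: r = r^2 * 4 mod 31 = 4^2 * 4 = 16*4 = 2
  bit 4 = 1: r = r^2 * 4 mod 31 = 2^2 * 4 = 4*4 = 16
  -> s = B^a = 16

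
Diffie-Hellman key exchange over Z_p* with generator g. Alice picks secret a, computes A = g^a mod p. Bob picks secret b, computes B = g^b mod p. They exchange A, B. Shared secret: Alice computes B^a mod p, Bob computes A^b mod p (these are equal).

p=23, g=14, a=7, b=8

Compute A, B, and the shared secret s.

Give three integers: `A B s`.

Answer: 19 13 9

Derivation:
A = 14^7 mod 23  (bits of 7 = 111)
  bit 0 = 1: r = r^2 * 14 mod 23 = 1^2 * 14 = 1*14 = 14
  bit 1 = 1: r = r^2 * 14 mod 23 = 14^2 * 14 = 12*14 = 7
  bit 2 = 1: r = r^2 * 14 mod 23 = 7^2 * 14 = 3*14 = 19
  -> A = 19
B = 14^8 mod 23  (bits of 8 = 1000)
  bit 0 = 1: r = r^2 * 14 mod 23 = 1^2 * 14 = 1*14 = 14
  bit 1 = 0: r = r^2 mod 23 = 14^2 = 12
  bit 2 = 0: r = r^2 mod 23 = 12^2 = 6
  bit 3 = 0: r = r^2 mod 23 = 6^2 = 13
  -> B = 13
s = B^a = 13^7 mod 23  (bits of 7 = 111)
  bit 0 = 1: r = r^2 * 13 mod 23 = 1^2 * 13 = 1*13 = 13
  bit 1 = 1: r = r^2 * 13 mod 23 = 13^2 * 13 = 8*13 = 12
  bit 2 = 1: r = r^2 * 13 mod 23 = 12^2 * 13 = 6*13 = 9
  -> s = B^a = 9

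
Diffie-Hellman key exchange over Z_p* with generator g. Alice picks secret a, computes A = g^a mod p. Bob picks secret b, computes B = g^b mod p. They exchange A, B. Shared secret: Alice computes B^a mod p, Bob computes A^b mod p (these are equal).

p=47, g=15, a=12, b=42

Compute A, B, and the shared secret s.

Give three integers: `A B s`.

Answer: 28 8 14

Derivation:
A = 15^12 mod 47  (bits of 12 = 1100)
  bit 0 = 1: r = r^2 * 15 mod 47 = 1^2 * 15 = 1*15 = 15
  bit 1 = 1: r = r^2 * 15 mod 47 = 15^2 * 15 = 37*15 = 38
  bit 2 = 0: r = r^2 mod 47 = 38^2 = 34
  bit 3 = 0: r = r^2 mod 47 = 34^2 = 28
  -> A = 28
B = 15^42 mod 47  (bits of 42 = 101010)
  bit 0 = 1: r = r^2 * 15 mod 47 = 1^2 * 15 = 1*15 = 15
  bit 1 = 0: r = r^2 mod 47 = 15^2 = 37
  bit 2 = 1: r = r^2 * 15 mod 47 = 37^2 * 15 = 6*15 = 43
  bit 3 = 0: r = r^2 mod 47 = 43^2 = 16
  bit 4 = 1: r = r^2 * 15 mod 47 = 16^2 * 15 = 21*15 = 33
  bit 5 = 0: r = r^2 mod 47 = 33^2 = 8
  -> B = 8
s = B^a = 8^12 mod 47  (bits of 12 = 1100)
  bit 0 = 1: r = r^2 * 8 mod 47 = 1^2 * 8 = 1*8 = 8
  bit 1 = 1: r = r^2 * 8 mod 47 = 8^2 * 8 = 17*8 = 42
  bit 2 = 0: r = r^2 mod 47 = 42^2 = 25
  bit 3 = 0: r = r^2 mod 47 = 25^2 = 14
  -> s = B^a = 14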